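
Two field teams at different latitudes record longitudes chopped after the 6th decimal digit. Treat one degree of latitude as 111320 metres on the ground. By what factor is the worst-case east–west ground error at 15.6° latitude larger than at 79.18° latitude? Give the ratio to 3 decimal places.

Truncating at 6 decimal places can drop up to a full unit in the last place, so the longitude may be off by as much as 1e-06°.
At 15.6°: 1e-06° × 111320 × cos 15.6° = 1e-06 × 111320 × 0.9632 ≈ 0.10722 m.
At 79.18°: 1e-06° × 111320 × cos 79.18° = 1e-06 × 111320 × 0.1877 ≈ 0.020897 m.
Ratio: 0.10722 / 0.020897 = cos 15.6° / cos 79.18° ≈ 5.1307.

5.131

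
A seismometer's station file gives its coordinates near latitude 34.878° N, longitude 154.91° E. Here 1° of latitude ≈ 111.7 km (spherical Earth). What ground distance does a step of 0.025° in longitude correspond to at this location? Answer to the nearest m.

At 34.878° a degree of longitude is 111700 × cos 34.878° ≈ 91635.5 m, so 0.025° corresponds to 2290.89 m.

2291 m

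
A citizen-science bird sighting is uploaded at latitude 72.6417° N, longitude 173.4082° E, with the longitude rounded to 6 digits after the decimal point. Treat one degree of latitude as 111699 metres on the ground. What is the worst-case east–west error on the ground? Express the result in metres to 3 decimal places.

0.017 metres

Rounding to 6 decimal places leaves the longitude within ±5e-07° of the true value.
One degree of longitude at 72.6417° is 111699 × cos 72.6417° ≈ 111699 × 0.2983 = 33325 m.
East–west error: 5e-07° × 33325 m/° ≈ 0.0166625 m.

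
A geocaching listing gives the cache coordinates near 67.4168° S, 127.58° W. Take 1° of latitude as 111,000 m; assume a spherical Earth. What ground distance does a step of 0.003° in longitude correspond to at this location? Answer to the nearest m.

128 m

At 67.4168° a degree of longitude is 111000 × cos 67.4168° ≈ 42626.7 m, so 0.003° corresponds to 127.88 m.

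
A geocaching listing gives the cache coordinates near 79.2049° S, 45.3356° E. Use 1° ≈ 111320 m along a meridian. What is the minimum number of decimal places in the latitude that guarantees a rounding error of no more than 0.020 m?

One degree of latitude covers 111320 m.
With N decimal places the half-ulp bound is 0.5·10⁻ᴺ°, or 0.5·10⁻ᴺ × 111320 m on the ground.
Need 0.5 × 111320 × 10⁻ᴺ ≤ 0.020 → 10⁻ᴺ ≤ 3.593e-07, so N ≥ 6.44.
At 6 places the error can reach 0.0557 m, but 7 places keeps it to 0.00557 m.

7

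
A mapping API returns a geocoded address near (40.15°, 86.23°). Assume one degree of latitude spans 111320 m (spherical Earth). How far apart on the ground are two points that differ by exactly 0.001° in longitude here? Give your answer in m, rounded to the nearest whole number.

85 m

One degree of longitude here spans 111320 × cos 40.15° = 111320 × 0.7644 ≈ 85088.4 m; 0.001° of that is 85.0884 m.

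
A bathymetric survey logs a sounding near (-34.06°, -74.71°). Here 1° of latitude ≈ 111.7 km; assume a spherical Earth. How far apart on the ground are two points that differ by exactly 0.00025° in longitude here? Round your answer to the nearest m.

At 34.06° a degree of longitude is 111700 × cos 34.06° ≈ 92538 m, so 0.00025° corresponds to 23.1345 m.

23 m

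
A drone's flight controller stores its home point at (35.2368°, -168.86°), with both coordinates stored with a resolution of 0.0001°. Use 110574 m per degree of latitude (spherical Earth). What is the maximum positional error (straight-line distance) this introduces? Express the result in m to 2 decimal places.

7.14 m

With a 0.0001° grid the true value lies within half a step, ±0.0001°/2 = ±5e-05°, of the stored one.
Latitude error → 5e-05 × 110574 = 5.5287 m along the meridian.
E–W at 35.2368°: 5e-05° × 110574 × cos 35.2368° = 5e-05 × 110574 × 0.8168 ≈ 4.5157 m.
Worst case both components are at the extreme and orthogonal: √(5.5287² + 4.5157²) ≈ 7.13849 m.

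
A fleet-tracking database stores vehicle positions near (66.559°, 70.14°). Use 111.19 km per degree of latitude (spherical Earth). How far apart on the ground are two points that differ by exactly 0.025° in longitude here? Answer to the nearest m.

0.025° of longitude at 66.559° is 0.025 × 111190 × cos 66.559° ≈ 0.025 × 44231.9 = 1105.8 m.

1106 m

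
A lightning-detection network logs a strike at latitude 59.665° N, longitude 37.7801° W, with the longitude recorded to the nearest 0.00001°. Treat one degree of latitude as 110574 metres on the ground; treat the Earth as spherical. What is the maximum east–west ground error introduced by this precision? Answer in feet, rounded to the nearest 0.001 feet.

0.916 feet

Rounding to 5 decimal places leaves the longitude within ±5e-06° of the true value.
Parallels shrink by cos φ, so at 59.665° a degree of longitude is 110574 × 0.5051 ≈ 55845.9 m.
So at most 5e-06° × 55845.9 ≈ 0.27923 m east–west.
Converting: 0.27923 m × 3.2808 ft/m ≈ 0.91611 ft.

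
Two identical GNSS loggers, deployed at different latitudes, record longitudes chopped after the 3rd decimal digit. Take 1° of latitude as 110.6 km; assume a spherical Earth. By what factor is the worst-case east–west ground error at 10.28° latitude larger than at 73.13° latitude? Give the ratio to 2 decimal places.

3.39

Truncating at 3 decimal places can drop up to a full unit in the last place, so the longitude may be off by as much as 0.001°.
Error at 10.28° = 0.001° × 110600 × cos 10.28° ≈ 110.6 × 0.9839 = 108.82 m.
Error at 73.13° = 0.001° × 110600 × cos 73.13° ≈ 110.6 × 0.2902 = 32.096 m.
Ratio: 108.82 / 32.096 = cos 10.28° / cos 73.13° ≈ 3.3906.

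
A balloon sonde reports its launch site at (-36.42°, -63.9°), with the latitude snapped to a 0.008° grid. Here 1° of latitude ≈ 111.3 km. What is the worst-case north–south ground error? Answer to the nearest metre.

445 metres

With a 0.008° grid the true value lies within half a step, ±0.008°/2 = ±0.004°, of the stored one.
Along the meridian that is 0.004° × 111300 m/° = 445.2 m.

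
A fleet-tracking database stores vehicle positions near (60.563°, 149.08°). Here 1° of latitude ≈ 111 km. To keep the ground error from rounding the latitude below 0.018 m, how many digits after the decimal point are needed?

7 decimal places

One degree of latitude covers 111000 m.
With N decimal places the half-ulp bound is 0.5·10⁻ᴺ°, or 0.5·10⁻ᴺ × 111000 m on the ground.
Need 0.5 × 111000 × 10⁻ᴺ ≤ 0.018 → 10⁻ᴺ ≤ 3.243e-07, so N ≥ 6.49.
At 6 places the error can reach 0.0555 m, but 7 places keeps it to 0.00555 m.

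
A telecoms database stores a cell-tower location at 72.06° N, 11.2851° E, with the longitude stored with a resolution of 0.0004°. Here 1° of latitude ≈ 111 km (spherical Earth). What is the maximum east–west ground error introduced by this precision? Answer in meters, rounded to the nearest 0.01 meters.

With a 0.0004° grid the true value lies within half a step, ±0.0004°/2 = ±0.0002°, of the stored one.
At latitude 72.06° a degree of longitude spans 111000 m × cos 72.06° = 111000 × 0.3080 ≈ 34190.3 m.
So at most 0.0002° × 34190.3 ≈ 6.83806 m east–west.

6.84 meters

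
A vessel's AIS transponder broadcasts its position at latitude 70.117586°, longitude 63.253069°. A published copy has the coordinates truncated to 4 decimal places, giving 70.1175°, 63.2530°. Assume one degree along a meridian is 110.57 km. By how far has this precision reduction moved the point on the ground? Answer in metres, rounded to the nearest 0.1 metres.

The latitude changed by +0.000086° and the longitude by +0.000069°.
N–S: 0.000086° × 110570 m/° = 9.50902 m.
E–W at 70.1175°: 0.000069° × 110570 × cos 70.1175° = 0.000069 × 110570 × 0.3401 ≈ 2.59468 m.
Distance: √(9.50902² + 2.59468²) ≈ 9.85666 m.

9.9 metres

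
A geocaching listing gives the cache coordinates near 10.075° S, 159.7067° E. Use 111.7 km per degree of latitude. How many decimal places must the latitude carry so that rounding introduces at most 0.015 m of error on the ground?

One degree of latitude covers 111700 m.
With N decimal places the half-ulp bound is 0.5·10⁻ᴺ°, or 0.5·10⁻ᴺ × 111700 m on the ground.
Setting 55850 × 10⁻ᴺ ≤ 0.015 gives 10ᴺ ≥ 3.723e+06, i.e. N ≥ 6.57.
So 7 decimal places suffice (0.00558 m); 6 would allow up to 0.0558 m.

7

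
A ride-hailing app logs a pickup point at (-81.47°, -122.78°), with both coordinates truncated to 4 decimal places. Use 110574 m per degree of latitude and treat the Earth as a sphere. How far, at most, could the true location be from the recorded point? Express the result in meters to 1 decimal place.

Truncating at 4 decimal places can drop up to a full unit in the last place, so each coordinate may be off by as much as 0.0001°.
North–south component: 0.0001° × 110574 = 11.0574 m.
E–W at 81.47°: 0.0001° × 110574 × cos 81.47° = 0.0001 × 110574 × 0.1483 ≈ 1.64011 m.
Worst case both components are at the extreme and orthogonal: √(11.0574² + 1.64011²) ≈ 11.1784 m.

11.2 meters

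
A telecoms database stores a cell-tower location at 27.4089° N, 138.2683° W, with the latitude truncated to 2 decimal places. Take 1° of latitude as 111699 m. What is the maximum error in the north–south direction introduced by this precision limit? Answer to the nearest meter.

1117 meters

Truncating at 2 decimal places can drop up to a full unit in the last place, so the latitude may be off by as much as 0.01°.
North–south distance: 0.01° × 111699 m/° = 1116.99 m.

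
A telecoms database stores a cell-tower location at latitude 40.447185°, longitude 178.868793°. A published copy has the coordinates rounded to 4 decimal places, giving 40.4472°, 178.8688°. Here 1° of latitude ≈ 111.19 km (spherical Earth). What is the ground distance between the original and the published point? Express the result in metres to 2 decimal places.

Δlat = 40.447185 − 40.4472 = -0.000015°; Δlon = 178.868793 − 178.8688 = -0.000007°.
North–south shift: -0.000015 × 111190 = -1.66785 m.
E–W at 40.4472°: -0.000007° × 111190 × cos 40.4472° = -0.000007 × 111190 × 0.7610 ≈ -0.592312 m.
Distance: √(1.66785² + 0.592312²) ≈ 1.7699 m.

1.77 metres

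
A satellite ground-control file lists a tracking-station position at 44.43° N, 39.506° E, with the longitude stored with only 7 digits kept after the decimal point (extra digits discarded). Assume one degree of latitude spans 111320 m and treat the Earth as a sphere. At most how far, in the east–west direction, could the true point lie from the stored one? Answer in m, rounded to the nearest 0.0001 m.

Truncating at 7 decimal places can drop up to a full unit in the last place, so the longitude may be off by as much as 1e-07°.
One degree of longitude at 44.43° is 111320 × cos 44.43° ≈ 111320 × 0.7141 = 79494.3 m.
Maximum E–W displacement: 1e-07 × 79494.3 = 0.00794943 m.

0.0079 m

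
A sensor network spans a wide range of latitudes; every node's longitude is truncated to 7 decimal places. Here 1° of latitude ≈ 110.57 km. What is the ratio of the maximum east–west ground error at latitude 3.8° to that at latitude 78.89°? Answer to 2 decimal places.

5.18

Truncating at 7 decimal places can drop up to a full unit in the last place, so the longitude may be off by as much as 1e-07°.
Error at 3.8° = 1e-07° × 110570 × cos 3.8° ≈ 0.011057 × 0.9978 = 0.011033 m.
Error at 78.89° = 1e-07° × 110570 × cos 78.89° ≈ 0.011057 × 0.1927 = 0.0021306 m.
The ratio reduces to cos 3.8° / cos 78.89° = 0.9978/0.1927 ≈ 5.1782.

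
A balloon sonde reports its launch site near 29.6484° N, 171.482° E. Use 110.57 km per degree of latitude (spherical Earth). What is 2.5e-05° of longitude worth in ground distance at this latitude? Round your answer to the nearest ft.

2.5e-05° of longitude at 29.6484° is 2.5e-05 × 110570 × cos 29.6484° ≈ 2.5e-05 × 96093.9 = 2.40235 m.
Converting: 2.40235 m × 3.2808 ft/m ≈ 7.8817 ft.

8 ft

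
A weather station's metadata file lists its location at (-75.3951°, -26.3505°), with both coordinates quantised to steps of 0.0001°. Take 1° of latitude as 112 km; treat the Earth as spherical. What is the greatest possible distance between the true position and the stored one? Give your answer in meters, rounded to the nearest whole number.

With a 0.0001° grid the true value lies within half a step, ±0.0001°/2 = ±5e-05°, of the stored one.
Latitude error → 5e-05 × 112000 = 5.6 m along the meridian.
E–W at 75.3951°: 5e-05° × 112000 × cos 75.3951° = 5e-05 × 112000 × 0.2522 ≈ 1.41205 m.
Worst case both components are at the extreme and orthogonal: √(5.6² + 1.41205²) ≈ 5.77528 m.

6 meters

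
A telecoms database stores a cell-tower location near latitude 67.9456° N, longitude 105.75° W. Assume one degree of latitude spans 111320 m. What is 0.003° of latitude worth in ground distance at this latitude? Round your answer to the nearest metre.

Along a meridian 0.003° is 0.003 × 111320 = 333.96 m.

334 metres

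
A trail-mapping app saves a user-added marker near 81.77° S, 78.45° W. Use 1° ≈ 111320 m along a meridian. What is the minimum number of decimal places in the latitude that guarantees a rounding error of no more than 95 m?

3 decimal places

One degree of latitude covers 111320 m.
With N decimal places the half-ulp bound is 0.5·10⁻ᴺ°, or 0.5·10⁻ᴺ × 111320 m on the ground.
Need 0.5 × 111320 × 10⁻ᴺ ≤ 95 → 10⁻ᴺ ≤ 1.707e-03, so N ≥ 2.77.
At 2 places the error can reach 557 m, but 3 places keeps it to 55.7 m.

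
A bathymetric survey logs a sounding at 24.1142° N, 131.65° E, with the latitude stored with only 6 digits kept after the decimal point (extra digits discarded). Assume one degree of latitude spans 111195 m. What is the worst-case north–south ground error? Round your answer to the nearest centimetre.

11 centimetres

Truncating at 6 decimal places can drop up to a full unit in the last place, so the latitude may be off by as much as 1e-06°.
Along the meridian that is 1e-06° × 111195 m/° = 0.111195 m.
That is 0.111195 m = 11.119 cm.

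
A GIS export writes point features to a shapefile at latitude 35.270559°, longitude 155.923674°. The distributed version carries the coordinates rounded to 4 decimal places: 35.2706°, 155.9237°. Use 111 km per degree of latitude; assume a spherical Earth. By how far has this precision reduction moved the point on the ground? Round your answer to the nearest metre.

Δlat = 35.270559 − 35.2706 = -0.000041°; Δlon = 155.923674 − 155.9237 = -0.000026°.
N–S: -0.000041° × 111000 m/° = -4.551 m.
East–west at this latitude: -0.000026° × 111000 × cos 35.2706° ≈ -0.000026 × 90624.2 = -2.35623 m.
Hypotenuse of the two orthogonal shifts: √(4.551² + 2.35623²) = 5.12478 m.

5 metres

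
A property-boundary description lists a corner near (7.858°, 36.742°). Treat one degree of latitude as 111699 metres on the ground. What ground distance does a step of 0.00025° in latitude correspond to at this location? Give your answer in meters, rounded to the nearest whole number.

0.00025° × 111699 m/° = 27.9247 m.

28 meters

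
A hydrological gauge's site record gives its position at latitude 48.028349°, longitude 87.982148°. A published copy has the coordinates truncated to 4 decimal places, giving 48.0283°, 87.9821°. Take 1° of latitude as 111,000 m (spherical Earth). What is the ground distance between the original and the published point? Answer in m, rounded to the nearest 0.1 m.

The latitude changed by +0.000049° and the longitude by +0.000048°.
North–south shift: 0.000049 × 111000 = 5.439 m.
East–west at this latitude: 0.000048° × 111000 × cos 48.0283° ≈ 0.000048 × 74232.7 = 3.56317 m.
Distance: √(5.439² + 3.56317²) ≈ 6.50222 m.

6.5 m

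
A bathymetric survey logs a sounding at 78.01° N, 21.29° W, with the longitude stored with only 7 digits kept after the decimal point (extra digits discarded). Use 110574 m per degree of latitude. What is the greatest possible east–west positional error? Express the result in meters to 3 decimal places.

0.002 meters

Truncating at 7 decimal places can drop up to a full unit in the last place, so the longitude may be off by as much as 1e-07°.
Parallels shrink by cos φ, so at 78.01° a degree of longitude is 110574 × 0.2077 ≈ 22970.7 m.
Maximum E–W displacement: 1e-07 × 22970.7 = 0.00229707 m.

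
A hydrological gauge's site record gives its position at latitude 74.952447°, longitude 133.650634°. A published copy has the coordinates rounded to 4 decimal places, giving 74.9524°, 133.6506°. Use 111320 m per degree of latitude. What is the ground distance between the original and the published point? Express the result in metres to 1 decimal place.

Δlat = 74.952447 − 74.9524 = +0.000047°; Δlon = 133.650634 − 133.6506 = +0.000034°.
North–south shift: 0.000047 × 111320 = 5.23204 m.
E–W at 74.9524°: 0.000034° × 111320 × cos 74.9524° = 0.000034 × 111320 × 0.2596 ≈ 0.982636 m.
Hypotenuse of the two orthogonal shifts: √(5.23204² + 0.982636²) = 5.32352 m.

5.3 metres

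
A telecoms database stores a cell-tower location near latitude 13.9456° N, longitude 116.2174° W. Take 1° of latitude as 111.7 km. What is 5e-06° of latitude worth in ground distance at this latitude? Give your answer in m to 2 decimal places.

0.56 m

Along a meridian 5e-06° is 5e-06 × 111700 = 0.5585 m.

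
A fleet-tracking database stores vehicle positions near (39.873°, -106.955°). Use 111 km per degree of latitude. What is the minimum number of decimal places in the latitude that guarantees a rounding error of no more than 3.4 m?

5 decimal places

One degree of latitude covers 111000 m.
Rounding to N decimal places gives at most 0.5 × 10⁻ᴺ degrees of error, i.e. 0.5 × 10⁻ᴺ × 111000 m.
Need 0.5 × 111000 × 10⁻ᴺ ≤ 3.4 → 10⁻ᴺ ≤ 6.126e-05, so N ≥ 4.21.
At 4 places the error can reach 5.55 m, but 5 places keeps it to 0.555 m.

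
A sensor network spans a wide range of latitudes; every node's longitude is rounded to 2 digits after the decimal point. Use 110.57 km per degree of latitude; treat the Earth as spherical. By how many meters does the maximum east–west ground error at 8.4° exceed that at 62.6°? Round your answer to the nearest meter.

292 meters

Rounding to 2 decimal places leaves the longitude within ±0.005° of the true value.
At 8.4°: 0.005° × 110570 × cos 8.4° = 0.005 × 110570 × 0.9893 ≈ 546.92 m.
At 62.6°: 0.005° × 110570 × cos 62.6° = 0.005 × 110570 × 0.4602 ≈ 254.42 m.
Difference: 546.92 − 254.42 = 292.5 m.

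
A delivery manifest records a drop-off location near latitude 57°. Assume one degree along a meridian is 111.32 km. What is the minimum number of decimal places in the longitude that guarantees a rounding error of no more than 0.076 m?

At 57° one degree of longitude covers 111320 × cos 57° ≈ 111320 × 0.5446 ≈ 60629.2 m.
With N decimal places the half-ulp bound is 0.5·10⁻ᴺ°, or 0.5·10⁻ᴺ × 60629.2 m on the ground.
Need 0.5 × 60629.2 × 10⁻ᴺ ≤ 0.076 → 10⁻ᴺ ≤ 2.507e-06, so N ≥ 5.60.
At 5 places the error can reach 0.303 m, but 6 places keeps it to 0.0303 m.

6 decimal places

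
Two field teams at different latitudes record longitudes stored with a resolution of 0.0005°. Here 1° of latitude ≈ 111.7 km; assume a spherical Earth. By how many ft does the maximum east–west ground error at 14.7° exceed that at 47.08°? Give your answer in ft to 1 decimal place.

With a 0.0005° grid the true value lies within half a step, ±0.0005°/2 = ±0.00025°, of the stored one.
Error at 14.7° = 0.00025° × 111700 × cos 14.7° ≈ 27.925 × 0.9673 = 27.011 m.
At 47.08°: 0.00025° × 111700 × cos 47.08° = 0.00025 × 111700 × 0.6810 ≈ 19.016 m.
Difference: 27.011 − 19.016 = 7.9947 m.
In feet: 7.99468 m ÷ 0.3048 ≈ 26.229 ft.

26.2 ft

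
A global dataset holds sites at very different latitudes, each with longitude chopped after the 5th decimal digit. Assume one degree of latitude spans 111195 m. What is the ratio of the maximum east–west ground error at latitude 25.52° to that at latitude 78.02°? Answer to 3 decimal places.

4.348

Truncating at 5 decimal places can drop up to a full unit in the last place, so the longitude may be off by as much as 1e-05°.
Error at 25.52° = 1e-05° × 111195 × cos 25.52° ≈ 1.1119 × 0.9024 = 1.0035 m.
At 78.02°: 1e-05° × 111195 × cos 78.02° = 1e-05 × 111195 × 0.2076 ≈ 0.23081 m.
The ratio reduces to cos 25.52° / cos 78.02° = 0.9024/0.2076 ≈ 4.3476.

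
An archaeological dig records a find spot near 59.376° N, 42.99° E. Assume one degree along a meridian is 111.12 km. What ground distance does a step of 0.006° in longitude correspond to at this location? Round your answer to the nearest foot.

1114 feet

At 59.376° a degree of longitude is 111120 × cos 59.376° ≈ 56604.7 m, so 0.006° corresponds to 339.628 m.
Converting: 339.628 m × 3.2808 ft/m ≈ 1114.3 ft.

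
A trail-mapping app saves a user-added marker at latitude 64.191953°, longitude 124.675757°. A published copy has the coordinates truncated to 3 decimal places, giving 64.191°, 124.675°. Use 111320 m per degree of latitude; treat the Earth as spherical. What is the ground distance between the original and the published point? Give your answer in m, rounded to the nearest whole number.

112 m

Δlat = 64.191953 − 64.191 = +0.000953°; Δlon = 124.675757 − 124.675 = +0.000757°.
N–S: 0.000953° × 111320 m/° = 106.088 m.
E–W at 64.191°: 0.000757° × 111320 × cos 64.191° = 0.000757 × 111320 × 0.4354 ≈ 36.6885 m.
Hypotenuse of the two orthogonal shifts: √(106.088² + 36.6885²) = 112.253 m.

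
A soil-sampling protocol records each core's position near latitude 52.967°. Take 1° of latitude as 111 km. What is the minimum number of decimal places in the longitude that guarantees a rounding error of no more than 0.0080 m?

7

At 52.967° one degree of longitude covers 111000 × cos 52.967° ≈ 111000 × 0.6023 ≈ 66852.5 m.
With N decimal places the half-ulp bound is 0.5·10⁻ᴺ°, or 0.5·10⁻ᴺ × 66852.5 m on the ground.
Need 0.5 × 66852.5 × 10⁻ᴺ ≤ 0.0080 → 10⁻ᴺ ≤ 2.393e-07, so N ≥ 6.62.
At 6 places the error can reach 0.0334 m, but 7 places keeps it to 0.00334 m.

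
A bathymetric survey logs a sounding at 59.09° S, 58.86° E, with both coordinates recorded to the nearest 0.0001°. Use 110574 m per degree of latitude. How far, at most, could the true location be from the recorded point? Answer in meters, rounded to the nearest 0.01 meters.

6.22 meters

Rounding to 4 decimal places leaves each coordinate within ±5e-05° of the true value.
N–S: 5e-05° × 110574 m/° = 5.5287 m.
E–W at 59.09°: 5e-05° × 110574 × cos 59.09° = 5e-05 × 110574 × 0.5137 ≈ 2.84004 m.
The two errors are perpendicular, so the maximum displacement is √(5.5287² + 2.84004²) ≈ 6.21549 m.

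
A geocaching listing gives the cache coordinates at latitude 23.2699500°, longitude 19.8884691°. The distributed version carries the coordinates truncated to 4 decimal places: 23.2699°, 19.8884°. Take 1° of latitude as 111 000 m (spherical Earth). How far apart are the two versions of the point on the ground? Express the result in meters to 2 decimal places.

8.97 meters

Δlat = 23.2699500 − 23.2699 = +0.0000500°; Δlon = 19.8884691 − 19.8884 = +0.0000691°.
N–S: 0.0000500° × 111000 m/° = 5.55 m.
E–W at 23.2699°: 0.0000691° × 111000 × cos 23.2699° = 0.0000691 × 111000 × 0.9187 ≈ 7.04617 m.
Combined displacement = (5.55² + 7.04617²)^½ ≈ 8.96945 m.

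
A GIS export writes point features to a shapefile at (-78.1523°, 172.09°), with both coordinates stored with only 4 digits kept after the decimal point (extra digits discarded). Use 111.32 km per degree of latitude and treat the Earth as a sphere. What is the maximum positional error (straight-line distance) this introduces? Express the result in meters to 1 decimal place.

Truncating at 4 decimal places can drop up to a full unit in the last place, so each coordinate may be off by as much as 0.0001°.
N–S: 0.0001° × 111320 m/° = 11.132 m.
Longitude error → 0.0001 × 111320 × cos 78.1523° = 0.0001 × 111320 × 0.2053 ≈ 2.28552 m.
Combining orthogonally: (11.132² + 2.28552²)^½ ≈ 11.3642 m.

11.4 meters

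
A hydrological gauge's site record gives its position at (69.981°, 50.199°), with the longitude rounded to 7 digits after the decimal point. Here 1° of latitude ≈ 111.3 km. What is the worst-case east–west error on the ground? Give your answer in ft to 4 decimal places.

0.0063 ft

Rounding to 7 decimal places leaves the longitude within ±5e-08° of the true value.
Parallels shrink by cos φ, so at 69.981° a degree of longitude is 111300 × 0.3423 ≈ 38101.5 m.
East–west error: 5e-08° × 38101.5 m/° ≈ 0.00190508 m.
Converting: 0.00190508 m × 3.2808 ft/m ≈ 0.0062502 ft.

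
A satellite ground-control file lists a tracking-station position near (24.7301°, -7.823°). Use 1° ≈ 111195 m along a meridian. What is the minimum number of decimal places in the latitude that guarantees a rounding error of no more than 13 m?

One degree of latitude covers 111195 m.
Rounding to N decimal places gives at most 0.5 × 10⁻ᴺ degrees of error, i.e. 0.5 × 10⁻ᴺ × 111195 m.
Setting 55597.5 × 10⁻ᴺ ≤ 13 gives 10ᴺ ≥ 4277, i.e. N ≥ 3.63.
N = 3 would give 55.6 m (too coarse); N = 4 gives 5.56 m ≤ 13 m.

4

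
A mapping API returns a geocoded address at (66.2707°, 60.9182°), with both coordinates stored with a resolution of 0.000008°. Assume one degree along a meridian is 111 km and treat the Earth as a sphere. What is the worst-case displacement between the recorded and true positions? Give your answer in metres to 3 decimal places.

With a 0.000008° grid the true value lies within half a step, ±0.000008°/2 = ±4e-06°, of the stored one.
Latitude error → 4e-06 × 111000 = 0.444 m along the meridian.
East–west component at 66.2707°: 4e-06° × 111000 × cos 66.2707° ≈ 4e-06 × 44668.2 ≈ 0.178673 m.
Combining orthogonally: (0.444² + 0.178673²)^½ ≈ 0.478602 m.

0.479 metres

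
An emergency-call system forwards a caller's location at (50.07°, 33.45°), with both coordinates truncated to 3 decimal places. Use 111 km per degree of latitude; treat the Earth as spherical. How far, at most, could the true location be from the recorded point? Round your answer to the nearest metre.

Truncating at 3 decimal places can drop up to a full unit in the last place, so each coordinate may be off by as much as 0.001°.
North–south component: 0.001° × 111000 = 111 m.
E–W at 50.07°: 0.001° × 111000 × cos 50.07° = 0.001 × 111000 × 0.6419 ≈ 71.2455 m.
Worst case both components are at the extreme and orthogonal: √(111² + 71.2455²) ≈ 131.897 m.

132 metres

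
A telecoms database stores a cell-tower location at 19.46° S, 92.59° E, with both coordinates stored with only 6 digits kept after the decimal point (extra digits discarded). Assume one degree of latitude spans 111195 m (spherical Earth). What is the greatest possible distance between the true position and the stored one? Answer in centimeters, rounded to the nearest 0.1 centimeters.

Truncating at 6 decimal places can drop up to a full unit in the last place, so each coordinate may be off by as much as 1e-06°.
Latitude error → 1e-06 × 111195 = 0.111195 m along the meridian.
East–west component at 19.46°: 1e-06° × 111195 × cos 19.46° ≈ 1e-06 × 104843 ≈ 0.104843 m.
Worst case both components are at the extreme and orthogonal: √(0.111195² + 0.104843²) ≈ 0.152828 m.
That is 0.152828 m = 15.283 cm.

15.3 centimeters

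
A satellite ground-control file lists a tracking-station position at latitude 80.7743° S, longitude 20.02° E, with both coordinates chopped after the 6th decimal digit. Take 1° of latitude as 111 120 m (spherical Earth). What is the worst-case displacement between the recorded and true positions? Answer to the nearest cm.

11 cm

Truncating at 6 decimal places can drop up to a full unit in the last place, so each coordinate may be off by as much as 1e-06°.
N–S: 1e-06° × 111120 m/° = 0.11112 m.
E–W at 80.7743°: 1e-06° × 111120 × cos 80.7743° = 1e-06 × 111120 × 0.1603 ≈ 0.0178152 m.
Worst case both components are at the extreme and orthogonal: √(0.11112² + 0.0178152²) ≈ 0.112539 m.
That is 0.112539 m = 11.254 cm.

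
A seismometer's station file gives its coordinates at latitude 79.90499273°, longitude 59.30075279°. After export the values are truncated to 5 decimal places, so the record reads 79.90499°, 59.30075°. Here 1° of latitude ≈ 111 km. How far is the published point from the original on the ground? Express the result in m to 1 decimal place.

Δlat = 79.90499273 − 79.90499 = +0.00000273°; Δlon = 59.30075279 − 59.30075 = +0.00000279°.
N–S: 0.00000273° × 111000 m/° = 0.30303 m.
E–W at 79.905°: 0.00000279° × 111000 × cos 79.905° = 0.00000279 × 111000 × 0.1753 ≈ 0.0542828 m.
Distance: √(0.30303² + 0.0542828²) ≈ 0.307854 m.

0.3 m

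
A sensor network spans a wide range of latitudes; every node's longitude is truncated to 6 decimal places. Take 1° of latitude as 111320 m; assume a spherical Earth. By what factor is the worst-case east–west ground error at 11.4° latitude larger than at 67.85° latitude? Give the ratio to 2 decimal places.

Truncating at 6 decimal places can drop up to a full unit in the last place, so the longitude may be off by as much as 1e-06°.
Error at 11.4° = 1e-06° × 111320 × cos 11.4° ≈ 0.11132 × 0.9803 = 0.10912 m.
At 67.85°: 1e-06° × 111320 × cos 67.85° = 1e-06 × 111320 × 0.3770 ≈ 0.041971 m.
Ratio: 0.10912 / 0.041971 = cos 11.4° / cos 67.85° ≈ 2.6000.

2.60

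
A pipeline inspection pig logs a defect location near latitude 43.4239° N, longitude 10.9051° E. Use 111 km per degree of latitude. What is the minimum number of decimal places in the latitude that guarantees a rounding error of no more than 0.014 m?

7

One degree of latitude covers 111000 m.
With N decimal places the half-ulp bound is 0.5·10⁻ᴺ°, or 0.5·10⁻ᴺ × 111000 m on the ground.
Setting 55500 × 10⁻ᴺ ≤ 0.014 gives 10ᴺ ≥ 3.964e+06, i.e. N ≥ 6.60.
At 6 places the error can reach 0.0555 m, but 7 places keeps it to 0.00555 m.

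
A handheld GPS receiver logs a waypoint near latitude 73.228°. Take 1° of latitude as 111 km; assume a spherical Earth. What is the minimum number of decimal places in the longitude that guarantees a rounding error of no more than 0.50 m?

5 decimal places

At 73.228° one degree of longitude covers 111000 × cos 73.228° ≈ 111000 × 0.2886 ≈ 32030.6 m.
Rounding to N decimal places gives at most 0.5 × 10⁻ᴺ degrees of error, i.e. 0.5 × 10⁻ᴺ × 32030.6 m.
Need 0.5 × 32030.6 × 10⁻ᴺ ≤ 0.50 → 10⁻ᴺ ≤ 3.122e-05, so N ≥ 4.51.
At 4 places the error can reach 1.6 m, but 5 places keeps it to 0.16 m.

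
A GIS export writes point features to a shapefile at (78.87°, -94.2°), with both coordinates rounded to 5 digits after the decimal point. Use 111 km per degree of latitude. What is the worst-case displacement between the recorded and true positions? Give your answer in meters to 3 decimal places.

Rounding to 5 decimal places leaves each coordinate within ±5e-06° of the true value.
North–south component: 5e-06° × 111000 = 0.555 m.
Longitude error → 5e-06 × 111000 × cos 78.87° = 5e-06 × 111000 × 0.1930 ≈ 0.107135 m.
Worst case both components are at the extreme and orthogonal: √(0.555² + 0.107135²) ≈ 0.565246 m.

0.565 meters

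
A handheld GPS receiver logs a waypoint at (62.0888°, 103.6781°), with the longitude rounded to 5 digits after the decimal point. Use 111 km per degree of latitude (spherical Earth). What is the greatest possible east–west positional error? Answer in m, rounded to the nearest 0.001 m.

Rounding to 5 decimal places leaves the longitude within ±5e-06° of the true value.
Parallels shrink by cos φ, so at 62.0888° a degree of longitude is 111000 × 0.4681 ≈ 51959.4 m.
So at most 5e-06° × 51959.4 ≈ 0.259797 m east–west.

0.260 m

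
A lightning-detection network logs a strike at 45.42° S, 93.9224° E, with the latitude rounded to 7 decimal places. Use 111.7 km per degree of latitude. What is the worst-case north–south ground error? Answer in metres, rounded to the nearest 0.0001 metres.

0.0056 metres

Rounding to 7 decimal places leaves the latitude within ±5e-08° of the true value.
North–south distance: 5e-08° × 111700 m/° = 0.005585 m.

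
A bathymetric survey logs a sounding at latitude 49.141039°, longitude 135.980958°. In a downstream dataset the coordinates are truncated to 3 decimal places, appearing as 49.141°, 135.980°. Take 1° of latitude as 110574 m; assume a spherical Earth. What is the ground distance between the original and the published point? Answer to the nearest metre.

The latitude changed by +0.000039° and the longitude by +0.000958°.
N–S: 0.000039° × 110574 m/° = 4.31239 m.
E–W at 49.141°: 0.000958° × 110574 × cos 49.141° = 0.000958 × 110574 × 0.6542 ≈ 69.2993 m.
Hypotenuse of the two orthogonal shifts: √(4.31239² + 69.2993²) = 69.4334 m.

69 metres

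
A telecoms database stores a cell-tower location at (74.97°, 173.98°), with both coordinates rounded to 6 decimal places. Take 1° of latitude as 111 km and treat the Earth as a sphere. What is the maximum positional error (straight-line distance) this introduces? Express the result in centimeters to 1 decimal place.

Rounding to 6 decimal places leaves each coordinate within ±5e-07° of the true value.
N–S: 5e-07° × 111000 m/° = 0.0555 m.
Longitude error → 5e-07 × 111000 × cos 74.97° = 5e-07 × 111000 × 0.2593 ≈ 0.0143925 m.
Worst case both components are at the extreme and orthogonal: √(0.0555² + 0.0143925²) ≈ 0.0573358 m.
That is 0.0573358 m = 5.7336 cm.

5.7 centimeters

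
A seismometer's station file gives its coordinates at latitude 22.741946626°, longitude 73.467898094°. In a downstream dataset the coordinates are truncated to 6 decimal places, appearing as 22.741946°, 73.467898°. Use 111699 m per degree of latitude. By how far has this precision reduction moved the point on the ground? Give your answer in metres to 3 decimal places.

0.071 metres

Δlat = 22.741946626 − 22.741946 = +0.000000626°; Δlon = 73.467898094 − 73.467898 = +0.000000094°.
North–south shift: 0.000000626 × 111699 = 0.0699236 m.
E–W at 22.7419°: 0.000000094° × 111699 × cos 22.7419° = 0.000000094 × 111699 × 0.9223 ≈ 0.00968341 m.
Combined displacement = (0.0699236² + 0.00968341²)^½ ≈ 0.0705909 m.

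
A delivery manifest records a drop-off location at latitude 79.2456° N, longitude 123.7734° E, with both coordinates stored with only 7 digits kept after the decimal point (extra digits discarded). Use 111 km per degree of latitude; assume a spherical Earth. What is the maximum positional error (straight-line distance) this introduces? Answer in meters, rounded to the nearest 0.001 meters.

Truncating at 7 decimal places can drop up to a full unit in the last place, so each coordinate may be off by as much as 1e-07°.
North–south component: 1e-07° × 111000 = 0.0111 m.
E–W at 79.2456°: 1e-07° × 111000 × cos 79.2456° = 1e-07 × 111000 × 0.1866 ≈ 0.00207125 m.
The two errors are perpendicular, so the maximum displacement is √(0.0111² + 0.00207125²) ≈ 0.0112916 m.

0.011 meters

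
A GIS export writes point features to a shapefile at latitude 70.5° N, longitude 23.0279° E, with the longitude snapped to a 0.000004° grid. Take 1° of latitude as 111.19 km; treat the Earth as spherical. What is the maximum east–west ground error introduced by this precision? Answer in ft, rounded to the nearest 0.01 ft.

With a 0.000004° grid the true value lies within half a step, ±0.000004°/2 = ±2e-06°, of the stored one.
At latitude 70.5° a degree of longitude spans 111190 m × cos 70.5° = 111190 × 0.3338 ≈ 37116 m.
So at most 2e-06° × 37116 ≈ 0.074232 m east–west.
In feet: 0.074232 m ÷ 0.3048 ≈ 0.24354 ft.

0.24 ft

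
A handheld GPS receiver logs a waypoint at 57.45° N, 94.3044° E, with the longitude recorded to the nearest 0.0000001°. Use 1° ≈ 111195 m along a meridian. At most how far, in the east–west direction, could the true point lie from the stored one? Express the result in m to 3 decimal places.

Rounding to 7 decimal places leaves the longitude within ±5e-08° of the true value.
At latitude 57.45° a degree of longitude spans 111195 m × cos 57.45° = 111195 × 0.5380 ≈ 59826.8 m.
So at most 5e-08° × 59826.8 ≈ 0.00299134 m east–west.

0.003 m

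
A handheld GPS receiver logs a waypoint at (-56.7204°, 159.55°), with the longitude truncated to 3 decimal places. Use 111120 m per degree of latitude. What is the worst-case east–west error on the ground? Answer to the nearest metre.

61 metres

Truncating at 3 decimal places can drop up to a full unit in the last place, so the longitude may be off by as much as 0.001°.
At latitude 56.7204° a degree of longitude spans 111120 m × cos 56.7204° = 111120 × 0.5487 ≈ 60974.3 m.
So at most 0.001° × 60974.3 ≈ 60.9743 m east–west.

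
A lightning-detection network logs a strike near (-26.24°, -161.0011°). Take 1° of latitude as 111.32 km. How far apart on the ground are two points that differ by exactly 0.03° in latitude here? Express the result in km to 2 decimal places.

0.03° × 111320 m/° = 3339.6 m.
That is 3339.6 m = 3.3396 km.

3.34 km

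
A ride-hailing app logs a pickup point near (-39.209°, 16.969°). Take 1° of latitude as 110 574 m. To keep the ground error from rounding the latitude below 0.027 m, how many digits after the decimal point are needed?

One degree of latitude covers 110574 m.
Rounding to N decimal places gives at most 0.5 × 10⁻ᴺ degrees of error, i.e. 0.5 × 10⁻ᴺ × 110574 m.
Setting 55287 × 10⁻ᴺ ≤ 0.027 gives 10ᴺ ≥ 2.048e+06, i.e. N ≥ 6.31.
At 6 places the error can reach 0.0553 m, but 7 places keeps it to 0.00553 m.

7 decimal places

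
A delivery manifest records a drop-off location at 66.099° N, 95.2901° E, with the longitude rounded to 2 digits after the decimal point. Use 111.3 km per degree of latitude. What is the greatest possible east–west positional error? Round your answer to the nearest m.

225 m

Rounding to 2 decimal places leaves the longitude within ±0.005° of the true value.
One degree of longitude at 66.099° is 111300 × cos 66.099° ≈ 111300 × 0.4052 = 45094 m.
So at most 0.005° × 45094 ≈ 225.47 m east–west.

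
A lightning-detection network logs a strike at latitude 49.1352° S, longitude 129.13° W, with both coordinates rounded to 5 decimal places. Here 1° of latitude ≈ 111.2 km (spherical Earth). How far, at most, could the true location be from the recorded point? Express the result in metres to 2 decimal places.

0.66 metres

Rounding to 5 decimal places leaves each coordinate within ±5e-06° of the true value.
Latitude error → 5e-06 × 111200 = 0.556 m along the meridian.
East–west component at 49.1352°: 5e-06° × 111200 × cos 49.1352° ≈ 5e-06 × 72755.5 ≈ 0.363778 m.
Worst case both components are at the extreme and orthogonal: √(0.556² + 0.363778²) ≈ 0.664432 m.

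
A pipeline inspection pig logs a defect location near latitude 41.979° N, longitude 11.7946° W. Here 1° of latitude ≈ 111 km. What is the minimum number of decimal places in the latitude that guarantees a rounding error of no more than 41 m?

One degree of latitude covers 111000 m.
Rounding to N decimal places gives at most 0.5 × 10⁻ᴺ degrees of error, i.e. 0.5 × 10⁻ᴺ × 111000 m.
Setting 55500 × 10⁻ᴺ ≤ 41 gives 10ᴺ ≥ 1354, i.e. N ≥ 3.13.
So 4 decimal places suffice (5.55 m); 3 would allow up to 55.5 m.

4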